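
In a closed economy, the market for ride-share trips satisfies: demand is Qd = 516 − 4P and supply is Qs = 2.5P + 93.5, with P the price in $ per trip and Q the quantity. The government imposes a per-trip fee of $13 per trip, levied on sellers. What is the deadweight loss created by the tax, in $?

Deadweight loss = $130.

Without the tax, 516 − 4P = 2.5P + 93.5 gives 6.5P = 422.5, so P* = $65 and Q* = 256.
With the tax collected from sellers, supply shifts: Qs = 2.5(P − 13) + 93.5.
New equilibrium: consumers pay $70, sellers receive $57, Q = 236. (Wedge: Pb − Ps = 13.)
Quantity falls by |ΔQ| = |256 − 236| = 20.
DWL = ½ · t · |ΔQ| = ½ · 13 · 20 = $130.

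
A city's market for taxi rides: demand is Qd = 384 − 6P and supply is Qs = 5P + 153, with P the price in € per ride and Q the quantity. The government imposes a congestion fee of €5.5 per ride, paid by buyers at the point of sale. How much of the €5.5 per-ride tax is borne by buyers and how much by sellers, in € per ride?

Before the tax: set 384 − 6P = 5P + 153 → P* = €21, Q* = 258.
With the tax collected from buyers, demand (in seller-price terms) shifts: Qd = 384 − 6(P + 5.5).
New equilibrium: buyers pay €23.5, sellers receive €18, Q = 243. (Wedge: Pb − Ps = 5.5.)
Burden on buyers: €2.5; on sellers: €3. (They sum to €5.5.)

Buyers bear €2.5 per ride; sellers bear €3 per ride.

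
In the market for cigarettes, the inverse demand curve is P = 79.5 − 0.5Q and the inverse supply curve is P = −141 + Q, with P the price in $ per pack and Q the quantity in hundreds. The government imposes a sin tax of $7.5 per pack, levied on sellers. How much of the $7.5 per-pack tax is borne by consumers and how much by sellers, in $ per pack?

Inverting to Q(P) form: Qd = 159 − 2P; Qs = P + 141.
Without the tax, 159 − 2P = P + 141 gives 3P = 18, so P* = $6 and Q* = 147.
With the tax collected from sellers, supply shifts: Qs = (P − 7.5) + 141.
New equilibrium: consumers pay $8.5, sellers receive $1, Q = 142. (Wedge: Pb − Ps = 7.5.)
Burden on consumers: $2.5; on sellers: $5. (They sum to $7.5.)
The less price-elastic side of the market bears the larger share of a per-unit tax.

Consumers bear $2.5 per pack; sellers bear $5 per pack.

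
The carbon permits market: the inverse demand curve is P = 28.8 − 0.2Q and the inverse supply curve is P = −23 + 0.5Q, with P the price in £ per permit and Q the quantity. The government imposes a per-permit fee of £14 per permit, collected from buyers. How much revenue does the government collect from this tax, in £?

Tax revenue = £756.

Rewrite in direct form: Qd = 144 − 5P and Qs = 2P + 46.
Before the tax: set 144 − 5P = 2P + 46 → P* = £14, Q* = 74.
With the tax collected from buyers, demand (in seller-price terms) shifts: Qd = 144 − 5(P + 14).
New equilibrium: buyers pay £18, producers receive £4, Q = 54. (Wedge: Pb − Ps = 14.)
Revenue = t · Q = 14 · 54 = £756.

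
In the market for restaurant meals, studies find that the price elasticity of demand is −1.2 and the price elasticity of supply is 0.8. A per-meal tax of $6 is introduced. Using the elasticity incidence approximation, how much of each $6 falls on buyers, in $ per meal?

Incidence ratio: buyers' share ≈ εs / (εs + |εd|) = 0.8 / (0.8 + 1.2) = 0.4.
So buyers bear ≈ 0.4 × $6 = $2.4; sellers bear $3.6.

Buyers bear ≈ $2.4 per meal.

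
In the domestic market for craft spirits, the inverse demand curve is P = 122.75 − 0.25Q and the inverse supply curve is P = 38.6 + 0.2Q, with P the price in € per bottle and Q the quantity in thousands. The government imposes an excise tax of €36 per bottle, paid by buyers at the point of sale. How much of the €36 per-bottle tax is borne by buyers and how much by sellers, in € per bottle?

Rewrite in direct form: Qd = 491 − 4P and Qs = 5P − 193.
Before the tax: set 491 − 4P = 5P − 193 → P* = €76, Q* = 187.
With the tax collected from buyers, demand (in seller-price terms) shifts: Qd = 491 − 4(P + 36).
New equilibrium: buyers pay €96, sellers receive €60, Q = 107. (Wedge: Pb − Ps = 36.)
Burden on buyers: €20; on sellers: €16. (They sum to €36.)
The less price-elastic side of the market bears the larger share of a per-unit tax.

Buyers bear €20 per bottle; sellers bear €16 per bottle.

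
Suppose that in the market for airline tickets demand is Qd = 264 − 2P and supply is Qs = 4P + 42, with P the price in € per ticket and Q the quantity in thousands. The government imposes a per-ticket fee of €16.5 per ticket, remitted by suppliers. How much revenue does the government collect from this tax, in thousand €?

Before the tax: set 264 − 2P = 4P + 42 → P* = €37, Q* = 190.
With the tax collected from suppliers, supply shifts: Qs = 4(P − 16.5) + 42.
New equilibrium: buyers pay €48, suppliers receive €31.5, Q = 168. (Wedge: Pb − Ps = 16.5.)
Revenue = t · Q = 16.5 · 168 = €2772.

Tax revenue = €2772 thousand.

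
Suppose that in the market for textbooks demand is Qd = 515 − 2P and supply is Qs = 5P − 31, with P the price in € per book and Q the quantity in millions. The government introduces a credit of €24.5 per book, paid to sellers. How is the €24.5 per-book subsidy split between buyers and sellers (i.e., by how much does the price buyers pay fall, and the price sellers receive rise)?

Buyers gain €17.5 per book; sellers gain €7 per book.

Before the subsidy: set 515 − 2P = 5P − 31 → P* = €78, Q* = 359.
With a per-unit subsidy paid to sellers, each receives P + 24.5 per unit sold, so supply becomes Qs = 5(P + 24.5) − 31.
New equilibrium: buyers pay €60.5, sellers receive €85, Q = 394. (Wedge: Pb − Ps = −24.5.)
Gain to buyers: €17.5; to sellers: €7. (They sum to €24.5.)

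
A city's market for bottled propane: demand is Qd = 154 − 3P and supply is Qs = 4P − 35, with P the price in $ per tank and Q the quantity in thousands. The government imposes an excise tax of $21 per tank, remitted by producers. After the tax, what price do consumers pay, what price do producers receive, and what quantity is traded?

Before the tax: set 154 − 3P = 4P − 35 → P* = $27, Q* = 73.
With the tax collected from producers, supply shifts: Qs = 4(P − 21) − 35.
Solving gives Q = 37 with consumers paying $39 and producers receiving $18 (the $21 wedge).
The less price-elastic side of the market bears the larger share of a per-unit tax.

Consumers pay $39; producers receive $18; quantity = 37.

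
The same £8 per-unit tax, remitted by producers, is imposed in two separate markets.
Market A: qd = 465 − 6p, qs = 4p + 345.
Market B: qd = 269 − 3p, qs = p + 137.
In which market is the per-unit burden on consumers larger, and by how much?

Market A: pre-tax p* = £12, q* = 393; post-tax q = 373.8; per-unit burden on consumers = £3.2.
Market B: pre-tax p* = £33, q* = 170; post-tax q = 164; per-unit burden on consumers = £2.
Difference: £3.2 vs £2 → market A is larger by £1.2.

Market A, by £1.2.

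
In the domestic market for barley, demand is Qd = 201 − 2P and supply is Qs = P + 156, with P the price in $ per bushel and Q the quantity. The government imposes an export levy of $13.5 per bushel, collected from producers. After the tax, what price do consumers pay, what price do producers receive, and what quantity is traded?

Without the tax, 201 − 2P = P + 156 gives 3P = 45, so P* = $15 and Q* = 171.
With the tax collected from producers, supply shifts: Qs = (P − 13.5) + 156.
New equilibrium: consumers pay $19.5, producers receive $6, Q = 162. (Wedge: Pb − Ps = 13.5.)
The less price-elastic side of the market bears the larger share of a per-unit tax.

Consumers pay $19.5; producers receive $6; quantity = 162.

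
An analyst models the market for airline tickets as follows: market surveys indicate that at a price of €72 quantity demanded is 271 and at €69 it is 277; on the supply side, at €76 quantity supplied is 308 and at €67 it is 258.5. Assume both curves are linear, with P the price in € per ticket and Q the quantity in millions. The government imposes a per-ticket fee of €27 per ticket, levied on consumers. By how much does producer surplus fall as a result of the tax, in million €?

Producer surplus falls by €1837.44 million.

Demand slope: (277 − 271)/(69 − 72) = -2, so Qd = 415 − 2P.
Supply slope: (258.5 − 308)/(67 − 76) = 5.5, so Qs = 5.5P − 110.
Without the tax, 415 − 2P = 5.5P − 110 gives 7.5P = 525, so P* = €70 and Q* = 275.
With the tax collected from consumers, demand (in seller-price terms) shifts: Qd = 415 − 2(P + 27).
New equilibrium: consumers pay €89.8, producers receive €62.8, Q = 235.4. (Wedge: Pb − Ps = 27.)
ΔPS is the trapezoid between Q = 235.4 and Q = 275 of height €7.2: ½ · (275 + 235.4) · 7.2 = €1837.44.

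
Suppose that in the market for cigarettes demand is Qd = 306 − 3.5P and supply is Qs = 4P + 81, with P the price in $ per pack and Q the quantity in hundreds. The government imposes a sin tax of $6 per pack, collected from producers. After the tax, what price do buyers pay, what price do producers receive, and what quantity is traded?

Buyers pay $33.2; producers receive $27.2; quantity = 189.8.

Without the tax, 306 − 3.5P = 4P + 81 gives 7.5P = 225, so P* = $30 and Q* = 201.
With the tax collected from producers, supply shifts: Qs = 4(P − 6) + 81.
New equilibrium: buyers pay $33.2, producers receive $27.2, Q = 189.8. (Wedge: Pb − Ps = 6.)
The less price-elastic side of the market bears the larger share of a per-unit tax.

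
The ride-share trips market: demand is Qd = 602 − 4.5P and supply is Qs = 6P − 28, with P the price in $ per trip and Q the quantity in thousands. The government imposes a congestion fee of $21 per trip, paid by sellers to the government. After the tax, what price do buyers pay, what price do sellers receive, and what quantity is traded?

Buyers pay $72; sellers receive $51; quantity = 278.

Before the tax: set 602 − 4.5P = 6P − 28 → P* = $60, Q* = 332.
With the tax collected from sellers, supply shifts: Qs = 6(P − 21) − 28.
Solving gives Q = 278 with buyers paying $72 and sellers receiving $51 (the $21 wedge).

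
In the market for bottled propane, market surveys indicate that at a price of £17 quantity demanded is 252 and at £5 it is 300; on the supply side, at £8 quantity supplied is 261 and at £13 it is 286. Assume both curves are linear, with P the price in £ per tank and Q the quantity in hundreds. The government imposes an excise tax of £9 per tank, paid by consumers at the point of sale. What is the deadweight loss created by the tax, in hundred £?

Demand slope: (300 − 252)/(5 − 17) = -4, so Qd = 320 − 4P.
Supply slope: (286 − 261)/(13 − 8) = 5, so Qs = 5P + 221.
Before the tax: set 320 − 4P = 5P + 221 → P* = £11, Q* = 276.
With the tax collected from consumers, demand (in seller-price terms) shifts: Qd = 320 − 4(P + 9).
New equilibrium: consumers pay £16, sellers receive £7, Q = 256. (Wedge: Pb − Ps = 9.)
Quantity falls by |ΔQ| = |276 − 256| = 20.
DWL = ½ · t · |ΔQ| = ½ · 9 · 20 = £90.

Deadweight loss = £90 hundred.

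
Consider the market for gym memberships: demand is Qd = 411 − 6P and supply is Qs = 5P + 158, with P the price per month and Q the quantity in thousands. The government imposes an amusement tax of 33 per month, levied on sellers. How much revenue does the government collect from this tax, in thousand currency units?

Before the tax: set 411 − 6P = 5P + 158 → P* = 23, Q* = 273.
With the tax collected from sellers, supply shifts: Qs = 5(P − 33) + 158.
Solving gives Q = 183 with consumers paying 38 and sellers receiving 5 (the 33 wedge).
Revenue = t · Q = 33 · 183 = 6039.

Tax revenue = 6039 thousand.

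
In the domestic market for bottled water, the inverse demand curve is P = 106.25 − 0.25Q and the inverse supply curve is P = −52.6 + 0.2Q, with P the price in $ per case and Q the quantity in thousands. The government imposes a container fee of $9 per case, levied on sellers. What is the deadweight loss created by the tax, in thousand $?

Deadweight loss = $90 thousand.

Rewrite in direct form: Qd = 425 − 4P and Qs = 5P + 263.
Before the tax: set 425 − 4P = 5P + 263 → P* = $18, Q* = 353.
With the tax collected from sellers, supply shifts: Qs = 5(P − 9) + 263.
New equilibrium: consumers pay $23, sellers receive $14, Q = 333. (Wedge: Pb − Ps = 9.)
Quantity falls by |ΔQ| = |353 − 333| = 20.
DWL = ½ · t · |ΔQ| = ½ · 9 · 20 = $90.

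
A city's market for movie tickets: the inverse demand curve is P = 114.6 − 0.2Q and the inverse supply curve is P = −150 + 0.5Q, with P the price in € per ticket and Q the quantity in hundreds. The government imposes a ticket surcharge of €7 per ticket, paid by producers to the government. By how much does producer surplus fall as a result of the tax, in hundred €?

Producer surplus falls by €1865 hundred.

Rewrite in direct form: Qd = 573 − 5P and Qs = 2P + 300.
Without the tax, 573 − 5P = 2P + 300 gives 7P = 273, so P* = €39 and Q* = 378.
With the tax collected from producers, supply shifts: Qs = 2(P − 7) + 300.
Solving gives Q = 368 with buyers paying €41 and producers receiving €34 (the €7 wedge).
ΔPS is the trapezoid between Q = 368 and Q = 378 of height €5: ½ · (378 + 368) · 5 = €1865.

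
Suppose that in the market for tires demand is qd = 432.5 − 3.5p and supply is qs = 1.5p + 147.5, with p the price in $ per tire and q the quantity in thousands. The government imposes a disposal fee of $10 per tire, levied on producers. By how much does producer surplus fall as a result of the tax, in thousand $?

Producer surplus falls by $1594.25 thousand.

Before the tax: set 432.5 − 3.5p = 1.5p + 147.5 → p* = $57, q* = 233.
With the tax collected from producers, supply shifts: qs = 1.5(p − 10) + 147.5.
New equilibrium: consumers pay $60, producers receive $50, q = 222.5. (Wedge: pb − ps = 10.)
ΔPS is the trapezoid between Q = 222.5 and Q = 233 of height $7: ½ · (233 + 222.5) · 7 = $1594.25.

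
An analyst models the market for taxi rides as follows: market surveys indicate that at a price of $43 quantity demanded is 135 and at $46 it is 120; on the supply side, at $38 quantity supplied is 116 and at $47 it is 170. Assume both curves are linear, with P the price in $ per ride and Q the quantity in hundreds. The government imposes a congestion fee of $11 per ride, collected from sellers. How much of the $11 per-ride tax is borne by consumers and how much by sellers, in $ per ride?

Demand slope: (120 − 135)/(46 − 43) = -5, so Qd = 350 − 5P.
Supply slope: (170 − 116)/(47 − 38) = 6, so Qs = 6P − 112.
Before the tax: set 350 − 5P = 6P − 112 → P* = $42, Q* = 140.
With the tax collected from sellers, supply shifts: Qs = 6(P − 11) − 112.
New equilibrium: consumers pay $48, sellers receive $37, Q = 110. (Wedge: Pb − Ps = 11.)
Burden on consumers: $6; on sellers: $5. (They sum to $11.)

Consumers bear $6 per ride; sellers bear $5 per ride.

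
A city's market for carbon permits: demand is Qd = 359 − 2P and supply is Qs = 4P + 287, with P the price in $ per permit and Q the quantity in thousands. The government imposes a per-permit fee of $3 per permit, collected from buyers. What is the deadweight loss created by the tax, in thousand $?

Deadweight loss = $6 thousand.

Without the tax, 359 − 2P = 4P + 287 gives 6P = 72, so P* = $12 and Q* = 335.
With the tax collected from buyers, demand (in seller-price terms) shifts: Qd = 359 − 2(P + 3).
Solving gives Q = 331 with buyers paying $14 and sellers receiving $11 (the $3 wedge).
Quantity falls by |ΔQ| = |335 − 331| = 4.
DWL = ½ · t · |ΔQ| = ½ · 3 · 4 = $6.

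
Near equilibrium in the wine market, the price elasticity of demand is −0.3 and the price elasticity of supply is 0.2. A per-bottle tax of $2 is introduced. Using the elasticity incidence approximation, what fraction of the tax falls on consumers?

Consumers' share ≈ 0.4.

Incidence ratio: consumers' share ≈ εs / (εs + |εd|) = 0.2 / (0.2 + 0.3) = 0.4.
Supply is the less elastic side, so consumers bear the smaller share.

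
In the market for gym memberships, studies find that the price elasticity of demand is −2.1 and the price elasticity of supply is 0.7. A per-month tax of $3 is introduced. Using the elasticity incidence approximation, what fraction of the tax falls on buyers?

Incidence ratio: buyers' share ≈ εs / (εs + |εd|) = 0.7 / (0.7 + 2.1) = 0.25.
Supply is the less elastic side, so buyers bear the smaller share.

Buyers' share ≈ 0.25.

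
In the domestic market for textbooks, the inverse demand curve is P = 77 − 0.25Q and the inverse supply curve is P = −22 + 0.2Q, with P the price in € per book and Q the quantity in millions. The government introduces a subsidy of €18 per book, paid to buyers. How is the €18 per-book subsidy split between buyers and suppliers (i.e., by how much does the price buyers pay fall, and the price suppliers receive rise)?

Rewrite in direct form: Qd = 308 − 4P and Qs = 5P + 110.
Without the subsidy, 308 − 4P = 5P + 110 gives 9P = 198, so P* = €22 and Q* = 220.
With a per-unit subsidy paid to buyers, each effectively pays P − 18, so demand becomes Qd = 308 − 4(P − 18).
Solving gives Q = 260 with buyers paying €12 and suppliers receiving €30 (the €18 wedge).
Gain to buyers: €10; to suppliers: €8. (They sum to €18.)

Buyers gain €10 per book; suppliers gain €8 per book.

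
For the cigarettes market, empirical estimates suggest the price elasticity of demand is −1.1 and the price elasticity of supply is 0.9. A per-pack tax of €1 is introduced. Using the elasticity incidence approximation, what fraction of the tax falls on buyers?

Buyers' share ≈ 0.45.

Incidence ratio: buyers' share ≈ εs / (εs + |εd|) = 0.9 / (0.9 + 1.1) = 0.45.
Supply is the less elastic side, so buyers bear the smaller share.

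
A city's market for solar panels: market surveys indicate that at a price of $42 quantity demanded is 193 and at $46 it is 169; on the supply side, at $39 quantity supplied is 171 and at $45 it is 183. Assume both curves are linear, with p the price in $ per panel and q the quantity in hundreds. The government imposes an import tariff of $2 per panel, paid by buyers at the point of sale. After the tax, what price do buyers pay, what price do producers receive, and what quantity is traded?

Demand slope: (169 − 193)/(46 − 42) = -6, so qd = 445 − 6p.
Supply slope: (183 − 171)/(45 − 39) = 2, so qs = 2p + 93.
Before the tax: set 445 − 6p = 2p + 93 → p* = $44, q* = 181.
With the tax collected from buyers, demand (in seller-price terms) shifts: qd = 445 − 6(p + 2).
New equilibrium: buyers pay $44.5, producers receive $42.5, q = 178. (Wedge: pb − ps = 2.)
The less price-elastic side of the market bears the larger share of a per-unit tax.

Buyers pay $44.5; producers receive $42.5; quantity = 178.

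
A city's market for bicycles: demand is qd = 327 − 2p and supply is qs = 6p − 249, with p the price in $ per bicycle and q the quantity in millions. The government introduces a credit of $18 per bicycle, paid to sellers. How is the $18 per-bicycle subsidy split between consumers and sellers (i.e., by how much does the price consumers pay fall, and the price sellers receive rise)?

Consumers gain $13.5 per bicycle; sellers gain $4.5 per bicycle.

Before the subsidy: set 327 − 2p = 6p − 249 → p* = $72, q* = 183.
With a per-unit subsidy paid to sellers, each receives p + 18 per unit sold, so supply becomes qs = 6(p + 18) − 249.
New equilibrium: consumers pay $58.5, sellers receive $76.5, q = 210. (Wedge: pb − ps = −18.)
Gain to consumers: $13.5; to sellers: $4.5. (They sum to $18.)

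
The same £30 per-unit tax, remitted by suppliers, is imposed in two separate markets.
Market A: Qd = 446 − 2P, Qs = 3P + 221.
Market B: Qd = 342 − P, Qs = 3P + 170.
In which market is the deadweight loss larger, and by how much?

Market A: pre-tax P* = £45, Q* = 356; post-tax Q = 320; deadweight loss = £540.
Market B: pre-tax P* = £43, Q* = 299; post-tax Q = 276.5; deadweight loss = £337.5.
Difference: £540 vs £337.5 → market A is larger by £202.5.

Market A, by £202.5.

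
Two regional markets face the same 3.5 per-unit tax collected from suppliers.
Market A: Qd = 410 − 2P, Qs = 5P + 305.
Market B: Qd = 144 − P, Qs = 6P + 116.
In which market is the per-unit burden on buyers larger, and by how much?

Market A: pre-tax P* = 15, Q* = 380; post-tax Q = 375; per-unit burden on buyers = 2.5.
Market B: pre-tax P* = 4, Q* = 140; post-tax Q = 137; per-unit burden on buyers = 3.
Difference: 2.5 vs 3 → market B is larger by 0.5.

Market B, by 0.5.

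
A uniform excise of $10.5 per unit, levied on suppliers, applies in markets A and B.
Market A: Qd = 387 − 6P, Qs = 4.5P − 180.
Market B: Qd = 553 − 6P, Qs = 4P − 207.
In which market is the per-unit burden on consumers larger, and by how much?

Market A: pre-tax P* = $54, Q* = 63; post-tax Q = 36; per-unit burden on consumers = $4.5.
Market B: pre-tax P* = $76, Q* = 97; post-tax Q = 71.8; per-unit burden on consumers = $4.2.
Difference: $4.5 vs $4.2 → market A is larger by $0.3.

Market A, by $0.3.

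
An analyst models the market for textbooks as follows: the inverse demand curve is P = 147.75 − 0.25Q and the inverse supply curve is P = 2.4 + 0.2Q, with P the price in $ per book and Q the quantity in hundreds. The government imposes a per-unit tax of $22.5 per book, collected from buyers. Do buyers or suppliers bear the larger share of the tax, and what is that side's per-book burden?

Inverting to Q(P) form: Qd = 591 − 4P; Qs = 5P − 12.
Before the tax: set 591 − 4P = 5P − 12 → P* = $67, Q* = 323.
With the tax collected from buyers, demand (in seller-price terms) shifts: Qd = 591 − 4(P + 22.5).
New equilibrium: buyers pay $79.5, suppliers receive $57, Q = 273. (Wedge: Pb − Ps = 22.5.)
Per-book burden: buyers $12.5, suppliers $10.
Buyers take the larger share because demand is less price-elastic here (demand slope 4 vs supply slope 5).
The less price-elastic side of the market bears the larger share of a per-unit tax.

Buyers bear the larger share: $12.5 per book.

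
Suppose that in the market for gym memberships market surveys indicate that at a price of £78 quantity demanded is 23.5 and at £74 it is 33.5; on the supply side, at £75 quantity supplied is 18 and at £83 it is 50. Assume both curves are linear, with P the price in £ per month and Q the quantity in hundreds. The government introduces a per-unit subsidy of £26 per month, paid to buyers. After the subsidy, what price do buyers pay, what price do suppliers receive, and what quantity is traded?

Demand slope: (33.5 − 23.5)/(74 − 78) = -2.5, so Qd = 218.5 − 2.5P.
Supply slope: (50 − 18)/(83 − 75) = 4, so Qs = 4P − 282.
Without the subsidy, 218.5 − 2.5P = 4P − 282 gives 6.5P = 500.5, so P* = £77 and Q* = 26.
With a per-unit subsidy paid to buyers, each effectively pays P − 26, so demand becomes Qd = 218.5 − 2.5(P − 26).
Solving gives Q = 66 with buyers paying £61 and suppliers receiving £87 (the £26 wedge).

Buyers pay £61; suppliers receive £87; quantity = 66.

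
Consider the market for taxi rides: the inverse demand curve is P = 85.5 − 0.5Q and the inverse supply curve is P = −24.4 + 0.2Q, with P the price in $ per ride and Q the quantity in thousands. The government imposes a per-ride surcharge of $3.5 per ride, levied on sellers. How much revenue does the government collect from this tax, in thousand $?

Tax revenue = $532 thousand.

Inverting to Q(P) form: Qd = 171 − 2P; Qs = 5P + 122.
Without the tax, 171 − 2P = 5P + 122 gives 7P = 49, so P* = $7 and Q* = 157.
With the tax collected from sellers, supply shifts: Qs = 5(P − 3.5) + 122.
New equilibrium: consumers pay $9.5, sellers receive $6, Q = 152. (Wedge: Pb − Ps = 3.5.)
Revenue = t · Q = 3.5 · 152 = $532.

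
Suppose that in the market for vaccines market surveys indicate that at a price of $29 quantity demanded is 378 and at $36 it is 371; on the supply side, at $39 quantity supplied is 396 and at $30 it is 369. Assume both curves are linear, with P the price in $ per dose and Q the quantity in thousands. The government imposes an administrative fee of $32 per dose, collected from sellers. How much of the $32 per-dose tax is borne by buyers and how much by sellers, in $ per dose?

Demand slope: (371 − 378)/(36 − 29) = -1, so Qd = 407 − P.
Supply slope: (369 − 396)/(30 − 39) = 3, so Qs = 3P + 279.
Without the tax, 407 − P = 3P + 279 gives 4P = 128, so P* = $32 and Q* = 375.
With the tax collected from sellers, supply shifts: Qs = 3(P − 32) + 279.
New equilibrium: buyers pay $56, sellers receive $24, Q = 351. (Wedge: Pb − Ps = 32.)
Burden on buyers: $24; on sellers: $8. (They sum to $32.)
The less price-elastic side of the market bears the larger share of a per-unit tax.

Buyers bear $24 per dose; sellers bear $8 per dose.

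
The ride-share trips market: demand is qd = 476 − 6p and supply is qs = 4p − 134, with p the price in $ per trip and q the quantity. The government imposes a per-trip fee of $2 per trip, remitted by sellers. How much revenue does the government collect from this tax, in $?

Tax revenue = $210.4.

Before the tax: set 476 − 6p = 4p − 134 → p* = $61, q* = 110.
With the tax collected from sellers, supply shifts: qs = 4(p − 2) − 134.
Solving gives q = 105.2 with buyers paying $61.8 and sellers receiving $59.8 (the $2 wedge).
Revenue = t · Q = 2 · 105.2 = $210.4.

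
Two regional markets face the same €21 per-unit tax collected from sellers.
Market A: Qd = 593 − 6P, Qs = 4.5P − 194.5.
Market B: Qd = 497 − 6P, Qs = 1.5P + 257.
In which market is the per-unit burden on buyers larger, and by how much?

Market A: pre-tax P* = €75, Q* = 143; post-tax Q = 89; per-unit burden on buyers = €9.
Market B: pre-tax P* = €32, Q* = 305; post-tax Q = 279.8; per-unit burden on buyers = €4.2.
Difference: €9 vs €4.2 → market A is larger by €4.8.

Market A, by €4.8.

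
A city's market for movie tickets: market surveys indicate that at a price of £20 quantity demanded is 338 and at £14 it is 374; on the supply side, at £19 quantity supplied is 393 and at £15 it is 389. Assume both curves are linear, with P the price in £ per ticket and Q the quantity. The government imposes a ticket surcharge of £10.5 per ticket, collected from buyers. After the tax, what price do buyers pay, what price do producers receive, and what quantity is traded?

Demand slope: (374 − 338)/(14 − 20) = -6, so Qd = 458 − 6P.
Supply slope: (389 − 393)/(15 − 19) = 1, so Qs = P + 374.
Without the tax, 458 − 6P = P + 374 gives 7P = 84, so P* = £12 and Q* = 386.
With the tax collected from buyers, demand (in seller-price terms) shifts: Qd = 458 − 6(P + 10.5).
New equilibrium: buyers pay £13.5, producers receive £3, Q = 377. (Wedge: Pb − Ps = 10.5.)
The less price-elastic side of the market bears the larger share of a per-unit tax.

Buyers pay £13.5; producers receive £3; quantity = 377.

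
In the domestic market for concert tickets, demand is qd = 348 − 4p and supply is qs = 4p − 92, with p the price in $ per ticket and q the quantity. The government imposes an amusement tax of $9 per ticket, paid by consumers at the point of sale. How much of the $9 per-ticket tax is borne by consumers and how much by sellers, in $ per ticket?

Before the tax: set 348 − 4p = 4p − 92 → p* = $55, q* = 128.
With the tax collected from consumers, demand (in seller-price terms) shifts: qd = 348 − 4(p + 9).
New equilibrium: consumers pay $59.5, sellers receive $50.5, q = 110. (Wedge: pb − ps = 9.)
Burden on consumers: $4.5; on sellers: $4.5. (They sum to $9.)
The less price-elastic side of the market bears the larger share of a per-unit tax.

Consumers bear $4.5 per ticket; sellers bear $4.5 per ticket.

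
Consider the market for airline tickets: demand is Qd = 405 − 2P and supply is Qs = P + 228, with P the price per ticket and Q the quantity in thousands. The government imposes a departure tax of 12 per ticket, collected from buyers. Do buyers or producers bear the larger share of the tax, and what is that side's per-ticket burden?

Before the tax: set 405 − 2P = P + 228 → P* = 59, Q* = 287.
With the tax collected from buyers, demand (in seller-price terms) shifts: Qd = 405 − 2(P + 12).
New equilibrium: buyers pay 63, producers receive 51, Q = 279. (Wedge: Pb − Ps = 12.)
Per-ticket burden: buyers 4, producers 8.
Producers take the larger share because supply is less price-elastic here (demand slope 2 vs supply slope 1).
The less price-elastic side of the market bears the larger share of a per-unit tax.

Producers bear the larger share: 8 per ticket.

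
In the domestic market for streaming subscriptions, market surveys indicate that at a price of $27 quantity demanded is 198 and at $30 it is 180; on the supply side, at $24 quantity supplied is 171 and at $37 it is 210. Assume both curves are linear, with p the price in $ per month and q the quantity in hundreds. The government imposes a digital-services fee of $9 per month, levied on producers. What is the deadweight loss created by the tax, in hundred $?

Demand slope: (180 − 198)/(30 − 27) = -6, so qd = 360 − 6p.
Supply slope: (210 − 171)/(37 − 24) = 3, so qs = 3p + 99.
Before the tax: set 360 − 6p = 3p + 99 → p* = $29, q* = 186.
With the tax collected from producers, supply shifts: qs = 3(p − 9) + 99.
Solving gives q = 168 with buyers paying $32 and producers receiving $23 (the $9 wedge).
Quantity falls by |ΔQ| = |186 − 168| = 18.
DWL = ½ · t · |ΔQ| = ½ · 9 · 18 = $81.

Deadweight loss = $81 hundred.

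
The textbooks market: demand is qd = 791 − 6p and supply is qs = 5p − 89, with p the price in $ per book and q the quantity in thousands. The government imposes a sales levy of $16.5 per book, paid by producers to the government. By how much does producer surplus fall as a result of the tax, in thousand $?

Before the tax: set 791 − 6p = 5p − 89 → p* = $80, q* = 311.
With the tax collected from producers, supply shifts: qs = 5(p − 16.5) − 89.
Solving gives q = 266 with consumers paying $87.5 and producers receiving $71 (the $16.5 wedge).
ΔPS is the trapezoid between Q = 266 and Q = 311 of height $9: ½ · (311 + 266) · 9 = $2596.5.

Producer surplus falls by $2596.5 thousand.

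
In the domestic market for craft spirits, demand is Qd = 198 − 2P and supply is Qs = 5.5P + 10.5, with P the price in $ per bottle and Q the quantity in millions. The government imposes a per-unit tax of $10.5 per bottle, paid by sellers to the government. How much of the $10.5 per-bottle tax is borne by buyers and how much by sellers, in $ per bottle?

Buyers bear $7.7 per bottle; sellers bear $2.8 per bottle.

Without the tax, 198 − 2P = 5.5P + 10.5 gives 7.5P = 187.5, so P* = $25 and Q* = 148.
With the tax collected from sellers, supply shifts: Qs = 5.5(P − 10.5) + 10.5.
Solving gives Q = 132.6 with buyers paying $32.7 and sellers receiving $22.2 (the $10.5 wedge).
Burden on buyers: $7.7; on sellers: $2.8. (They sum to $10.5.)
The less price-elastic side of the market bears the larger share of a per-unit tax.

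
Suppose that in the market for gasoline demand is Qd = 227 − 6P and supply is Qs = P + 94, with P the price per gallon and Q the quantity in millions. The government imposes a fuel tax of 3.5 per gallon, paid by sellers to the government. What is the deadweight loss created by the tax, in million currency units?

Without the tax, 227 − 6P = P + 94 gives 7P = 133, so P* = 19 and Q* = 113.
With the tax collected from sellers, supply shifts: Qs = (P − 3.5) + 94.
Solving gives Q = 110 with consumers paying 19.5 and sellers receiving 16 (the 3.5 wedge).
Quantity falls by |ΔQ| = |113 − 110| = 3.
DWL = ½ · t · |ΔQ| = ½ · 3.5 · 3 = 5.25.

Deadweight loss = 5.25 million.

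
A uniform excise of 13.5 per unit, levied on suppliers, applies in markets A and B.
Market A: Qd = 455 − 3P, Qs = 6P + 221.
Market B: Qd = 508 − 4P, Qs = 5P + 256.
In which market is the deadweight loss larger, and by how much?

Market A: pre-tax P* = 26, Q* = 377; post-tax Q = 350; deadweight loss = 182.25.
Market B: pre-tax P* = 28, Q* = 396; post-tax Q = 366; deadweight loss = 202.5.
Difference: 182.25 vs 202.5 → market B is larger by 20.25.

Market B, by 20.25.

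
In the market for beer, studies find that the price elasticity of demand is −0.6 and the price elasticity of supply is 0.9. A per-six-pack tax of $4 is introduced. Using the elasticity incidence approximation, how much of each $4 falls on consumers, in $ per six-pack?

Consumers bear ≈ $2.4 per six-pack.

Incidence ratio: consumers' share ≈ εs / (εs + |εd|) = 0.9 / (0.9 + 0.6) = 0.6.
So consumers bear ≈ 0.6 × $4 = $2.4; sellers bear $1.6.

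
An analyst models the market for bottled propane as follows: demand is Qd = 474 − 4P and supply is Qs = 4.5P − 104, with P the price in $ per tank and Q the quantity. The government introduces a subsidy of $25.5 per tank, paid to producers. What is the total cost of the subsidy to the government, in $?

Government outlay = $6528.

Before the subsidy: set 474 − 4P = 4.5P − 104 → P* = $68, Q* = 202.
With a per-unit subsidy paid to producers, each receives P + 25.5 per unit sold, so supply becomes Qs = 4.5(P + 25.5) − 104.
Solving gives Q = 256 with buyers paying $54.5 and producers receiving $80 (the $25.5 wedge).
Outlay = t · Q = 25.5 · 256 = $6528.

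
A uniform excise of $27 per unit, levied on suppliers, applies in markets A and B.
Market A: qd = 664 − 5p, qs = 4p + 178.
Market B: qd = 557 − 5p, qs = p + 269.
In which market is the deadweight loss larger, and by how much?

Market A, by $506.25.

Market A: pre-tax p* = $54, q* = 394; post-tax q = 334; deadweight loss = $810.
Market B: pre-tax p* = $48, q* = 317; post-tax q = 294.5; deadweight loss = $303.75.
Difference: $810 vs $303.75 → market A is larger by $506.25.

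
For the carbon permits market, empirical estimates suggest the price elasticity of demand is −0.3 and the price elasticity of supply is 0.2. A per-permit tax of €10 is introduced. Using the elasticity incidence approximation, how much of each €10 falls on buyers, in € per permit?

Buyers bear ≈ €4 per permit.

Incidence ratio: buyers' share ≈ εs / (εs + |εd|) = 0.2 / (0.2 + 0.3) = 0.4.
So buyers bear ≈ 0.4 × €10 = €4; sellers bear €6.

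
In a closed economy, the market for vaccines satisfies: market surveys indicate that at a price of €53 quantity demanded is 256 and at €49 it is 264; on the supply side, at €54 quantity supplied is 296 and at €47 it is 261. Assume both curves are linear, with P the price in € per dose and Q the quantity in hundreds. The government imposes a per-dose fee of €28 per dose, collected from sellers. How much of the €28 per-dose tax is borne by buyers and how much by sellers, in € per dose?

Demand slope: (264 − 256)/(49 − 53) = -2, so Qd = 362 − 2P.
Supply slope: (261 − 296)/(47 − 54) = 5, so Qs = 5P + 26.
Without the tax, 362 − 2P = 5P + 26 gives 7P = 336, so P* = €48 and Q* = 266.
With the tax collected from sellers, supply shifts: Qs = 5(P − 28) + 26.
New equilibrium: buyers pay €68, sellers receive €40, Q = 226. (Wedge: Pb − Ps = 28.)
Burden on buyers: €20; on sellers: €8. (They sum to €28.)

Buyers bear €20 per dose; sellers bear €8 per dose.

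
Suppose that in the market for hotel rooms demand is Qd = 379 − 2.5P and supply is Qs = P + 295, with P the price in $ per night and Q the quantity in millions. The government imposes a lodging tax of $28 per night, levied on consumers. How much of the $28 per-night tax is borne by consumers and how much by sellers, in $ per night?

Consumers bear $8 per night; sellers bear $20 per night.

Without the tax, 379 − 2.5P = P + 295 gives 3.5P = 84, so P* = $24 and Q* = 319.
With the tax collected from consumers, demand (in seller-price terms) shifts: Qd = 379 − 2.5(P + 28).
Solving gives Q = 299 with consumers paying $32 and sellers receiving $4 (the $28 wedge).
Burden on consumers: $8; on sellers: $20. (They sum to $28.)
The less price-elastic side of the market bears the larger share of a per-unit tax.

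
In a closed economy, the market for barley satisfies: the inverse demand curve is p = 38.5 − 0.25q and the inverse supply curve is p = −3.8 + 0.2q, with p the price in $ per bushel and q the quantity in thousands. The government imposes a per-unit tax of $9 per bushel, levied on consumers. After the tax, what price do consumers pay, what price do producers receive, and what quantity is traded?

Rewrite in direct form: qd = 154 − 4p and qs = 5p + 19.
Before the tax: set 154 − 4p = 5p + 19 → p* = $15, q* = 94.
With the tax collected from consumers, demand (in seller-price terms) shifts: qd = 154 − 4(p + 9).
New equilibrium: consumers pay $20, producers receive $11, q = 74. (Wedge: pb − ps = 9.)
The less price-elastic side of the market bears the larger share of a per-unit tax.

Consumers pay $20; producers receive $11; quantity = 74.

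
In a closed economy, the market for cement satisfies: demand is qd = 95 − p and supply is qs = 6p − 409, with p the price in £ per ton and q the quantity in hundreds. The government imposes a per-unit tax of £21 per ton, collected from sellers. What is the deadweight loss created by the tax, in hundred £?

Before the tax: set 95 − p = 6p − 409 → p* = £72, q* = 23.
With the tax collected from sellers, supply shifts: qs = 6(p − 21) − 409.
Solving gives q = 5 with buyers paying £90 and sellers receiving £69 (the £21 wedge).
Quantity falls by |ΔQ| = |23 − 5| = 18.
DWL = ½ · t · |ΔQ| = ½ · 21 · 18 = £189.

Deadweight loss = £189 hundred.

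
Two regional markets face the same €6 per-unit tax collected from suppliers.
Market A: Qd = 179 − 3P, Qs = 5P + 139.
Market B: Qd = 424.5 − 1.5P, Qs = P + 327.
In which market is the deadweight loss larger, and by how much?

Market A, by €22.95.

Market A: pre-tax P* = €5, Q* = 164; post-tax Q = 152.75; deadweight loss = €33.75.
Market B: pre-tax P* = €39, Q* = 366; post-tax Q = 362.4; deadweight loss = €10.8.
Difference: €33.75 vs €10.8 → market A is larger by €22.95.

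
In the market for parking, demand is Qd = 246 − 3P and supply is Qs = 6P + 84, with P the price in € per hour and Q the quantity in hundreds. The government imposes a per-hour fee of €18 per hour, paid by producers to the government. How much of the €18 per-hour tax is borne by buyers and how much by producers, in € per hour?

Buyers bear €12 per hour; producers bear €6 per hour.

Without the tax, 246 − 3P = 6P + 84 gives 9P = 162, so P* = €18 and Q* = 192.
With the tax collected from producers, supply shifts: Qs = 6(P − 18) + 84.
New equilibrium: buyers pay €30, producers receive €12, Q = 156. (Wedge: Pb − Ps = 18.)
Burden on buyers: €12; on producers: €6. (They sum to €18.)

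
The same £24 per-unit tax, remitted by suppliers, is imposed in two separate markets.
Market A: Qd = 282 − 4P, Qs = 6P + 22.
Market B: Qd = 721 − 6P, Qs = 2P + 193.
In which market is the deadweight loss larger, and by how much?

Market A, by £259.2.

Market A: pre-tax P* = £26, Q* = 178; post-tax Q = 120.4; deadweight loss = £691.2.
Market B: pre-tax P* = £66, Q* = 325; post-tax Q = 289; deadweight loss = £432.
Difference: £691.2 vs £432 → market A is larger by £259.2.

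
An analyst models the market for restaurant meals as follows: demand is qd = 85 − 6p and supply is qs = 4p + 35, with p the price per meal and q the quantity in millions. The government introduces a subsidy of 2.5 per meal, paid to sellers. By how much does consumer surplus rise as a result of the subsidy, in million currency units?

Consumer surplus rises by 58 million.

Without the subsidy, 85 − 6p = 4p + 35 gives 10p = 50, so p* = 5 and q* = 55.
With a per-unit subsidy paid to sellers, each receives p + 2.5 per unit sold, so supply becomes qs = 4(p + 2.5) + 35.
New equilibrium: buyers pay 4, sellers receive 6.5, q = 61. (Wedge: pb − ps = −2.5.)
ΔCS is the trapezoid between Q = 61 and Q = 55 of height 1: ½ · (55 + 61) · 1 = 58.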